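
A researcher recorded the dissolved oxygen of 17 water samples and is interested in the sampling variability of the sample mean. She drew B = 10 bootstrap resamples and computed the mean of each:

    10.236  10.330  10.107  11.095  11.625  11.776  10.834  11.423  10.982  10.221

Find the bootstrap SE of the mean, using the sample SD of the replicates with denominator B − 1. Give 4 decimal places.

SE* = 0.6198

Bootstrap SE is the standard deviation of the 10 replicate means.
Mean of replicates: (10.236 + 10.330 + 10.107 + 11.095 + 11.625 + 11.776 + 10.834 + 11.423 + 10.982 + 10.221) / 10 = 108.62900 / 10 = 10.86290
Sum of squared deviations: (−0.62690)² + (−0.53290)² + (−0.75590)² + (+0.23210)² + (+0.76210)² + (+0.91310)² + (−0.02890)² + (+0.56010)² + (+0.11910)² + (−0.64190)² = 3.45756
Variance = 3.45756 / 9 = 0.38417
SE* = √0.38417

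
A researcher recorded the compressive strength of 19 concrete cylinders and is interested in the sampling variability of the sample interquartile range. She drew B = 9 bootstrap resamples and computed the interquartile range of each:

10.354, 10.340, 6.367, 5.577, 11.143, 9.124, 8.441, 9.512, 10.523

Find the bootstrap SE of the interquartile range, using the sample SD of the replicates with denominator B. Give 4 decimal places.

SE* = 1.8186

Bootstrap SE is the standard deviation of the 9 replicate interquartile ranges.
Mean of replicates: (10.354 + 10.340 + 6.367 + 5.577 + 11.143 + 9.124 + 8.441 + 9.512 + 10.523) / 9 = 81.38100 / 9 = 9.04233
Sum of squared deviations: (+1.31167)² + (+1.29767)² + (−2.67533)² + (−3.46533)² + (+2.10067)² + (+0.08167)² + (−0.60133)² + (+0.46967)² + (+1.48067)² = 29.76438
Variance = 29.76438 / 9 = 3.30715
SE* = √3.30715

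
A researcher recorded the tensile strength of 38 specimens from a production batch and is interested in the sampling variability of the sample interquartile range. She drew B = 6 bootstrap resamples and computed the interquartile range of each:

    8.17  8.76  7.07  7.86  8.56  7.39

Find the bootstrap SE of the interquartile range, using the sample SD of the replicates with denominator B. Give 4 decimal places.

Bootstrap SE is the standard deviation of the 6 replicate interquartile ranges.
Mean of replicates: (8.17 + 8.76 + 7.07 + 7.86 + 8.56 + 7.39) / 6 = 47.81000 / 6 = 7.96833
Sum of squared deviations: (+0.20167)² + (+0.79167)² + (−0.89833)² + (−0.10833)² + (+0.59167)² + (−0.57833)² = 2.17068
Variance = 2.17068 / 6 = 0.36178
SE* = √0.36178

SE* = 0.6015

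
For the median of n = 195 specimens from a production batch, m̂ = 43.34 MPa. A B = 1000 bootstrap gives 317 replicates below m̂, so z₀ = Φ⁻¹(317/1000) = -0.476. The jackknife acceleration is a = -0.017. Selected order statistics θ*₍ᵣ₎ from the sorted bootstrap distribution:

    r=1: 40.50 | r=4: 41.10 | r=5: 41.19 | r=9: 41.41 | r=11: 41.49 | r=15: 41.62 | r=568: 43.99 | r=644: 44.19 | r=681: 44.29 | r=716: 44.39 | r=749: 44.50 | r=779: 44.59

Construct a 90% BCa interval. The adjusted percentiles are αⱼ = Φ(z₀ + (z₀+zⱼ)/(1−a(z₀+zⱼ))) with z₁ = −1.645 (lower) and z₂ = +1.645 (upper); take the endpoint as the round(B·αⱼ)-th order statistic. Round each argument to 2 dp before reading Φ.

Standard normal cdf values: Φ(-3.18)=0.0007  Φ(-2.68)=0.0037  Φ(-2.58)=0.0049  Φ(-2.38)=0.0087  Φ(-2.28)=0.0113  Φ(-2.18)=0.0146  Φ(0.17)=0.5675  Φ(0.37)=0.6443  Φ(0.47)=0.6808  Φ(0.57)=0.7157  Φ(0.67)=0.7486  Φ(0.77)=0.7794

(41.10, 44.50)

Lower: z₀ + z₁ = -0.476 + (-1.645) = -2.121; 1 − a(z₀+z₁) = 1 − (-0.017)(-2.121) = 0.9639; argument = -0.476 + (-2.121)/0.9639 = -2.6763 → -2.68.
α₁ = Φ(-2.68) = 0.0037; rank = round(1000 × 0.0037) = 4; θ*₍4₎ = 41.10.
Upper: z₀ + z₂ = 1.169; 1 − a(z₀+z₂) = 1.0199; argument = 0.6702 → 0.67; α₂ = 0.7486; rank = 749; θ*₍749₎ = 44.50.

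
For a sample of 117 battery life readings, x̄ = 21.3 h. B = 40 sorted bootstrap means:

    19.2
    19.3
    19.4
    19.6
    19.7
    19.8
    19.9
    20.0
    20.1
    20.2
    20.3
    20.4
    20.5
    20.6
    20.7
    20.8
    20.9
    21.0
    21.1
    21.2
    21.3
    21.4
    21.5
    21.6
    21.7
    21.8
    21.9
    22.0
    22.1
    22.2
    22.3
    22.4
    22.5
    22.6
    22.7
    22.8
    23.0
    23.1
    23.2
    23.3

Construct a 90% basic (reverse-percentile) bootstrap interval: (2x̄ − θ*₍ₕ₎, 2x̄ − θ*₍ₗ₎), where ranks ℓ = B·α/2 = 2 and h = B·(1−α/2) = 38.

Percentile endpoints at ranks 2 and 38: θ*₍2₎ = 19.3, θ*₍38₎ = 23.1.
Basic interval reflects these around x̄:
  lower = 2 × 21.3 − 23.1 = 19.5
  upper = 2 × 21.3 − 19.3 = 23.3

(19.5, 23.3)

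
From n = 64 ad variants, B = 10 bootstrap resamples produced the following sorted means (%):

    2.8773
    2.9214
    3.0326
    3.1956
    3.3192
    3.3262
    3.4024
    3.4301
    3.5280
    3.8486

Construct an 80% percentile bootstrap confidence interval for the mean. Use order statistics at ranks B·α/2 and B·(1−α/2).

α = 0.20; lower rank = 10 × 0.100 = 1; upper rank = 10 × 0.900 = 9.
The 1st smallest replicate is 2.8773; the 9th is 3.5280.

(2.8773, 3.5280)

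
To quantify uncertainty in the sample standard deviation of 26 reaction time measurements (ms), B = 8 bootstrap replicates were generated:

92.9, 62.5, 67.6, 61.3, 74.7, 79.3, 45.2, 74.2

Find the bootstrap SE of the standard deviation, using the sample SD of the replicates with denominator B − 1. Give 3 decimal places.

SE* = 14.156

Bootstrap SE is the standard deviation of the 8 replicate standard deviations.
Mean of replicates: (92.9 + 62.5 + 67.6 + 61.3 + 74.7 + 79.3 + 45.2 + 74.2) / 8 = 557.7000 / 8 = 69.7125
Sum of squared deviations: (+23.1875)² + (−7.2125)² + (−2.1125)² + (−8.4125)² + (+4.9875)² + (+9.5875)² + (−24.5125)² + (+4.4875)² = 1402.7088
Variance = 1402.7088 / 7 = 200.3870
SE* = √200.3870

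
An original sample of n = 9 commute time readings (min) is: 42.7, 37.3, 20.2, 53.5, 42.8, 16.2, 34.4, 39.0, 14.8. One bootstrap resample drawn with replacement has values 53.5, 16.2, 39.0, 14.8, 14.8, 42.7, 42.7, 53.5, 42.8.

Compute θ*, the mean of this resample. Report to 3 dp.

Mean = (53.5 + 16.2 + 39.0 + 14.8 + 14.8 + 42.7 + 42.7 + 53.5 + 42.8) / 9 = 320.00 / 9 = 35.556

θ* = 35.556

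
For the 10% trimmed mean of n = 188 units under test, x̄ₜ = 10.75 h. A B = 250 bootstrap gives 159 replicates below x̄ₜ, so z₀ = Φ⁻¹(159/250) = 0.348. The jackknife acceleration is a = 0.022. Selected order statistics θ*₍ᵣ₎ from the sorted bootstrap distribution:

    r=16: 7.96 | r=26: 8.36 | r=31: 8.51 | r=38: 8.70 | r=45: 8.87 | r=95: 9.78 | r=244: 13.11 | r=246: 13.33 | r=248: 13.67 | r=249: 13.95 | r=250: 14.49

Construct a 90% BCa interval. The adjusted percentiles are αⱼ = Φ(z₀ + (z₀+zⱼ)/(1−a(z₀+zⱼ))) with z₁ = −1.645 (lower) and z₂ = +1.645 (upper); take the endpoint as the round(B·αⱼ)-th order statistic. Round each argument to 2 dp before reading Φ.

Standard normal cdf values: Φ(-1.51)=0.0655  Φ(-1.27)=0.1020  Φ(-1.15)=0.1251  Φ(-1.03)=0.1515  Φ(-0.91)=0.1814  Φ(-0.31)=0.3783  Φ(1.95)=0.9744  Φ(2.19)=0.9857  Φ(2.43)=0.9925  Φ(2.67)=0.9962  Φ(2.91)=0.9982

(8.87, 13.67)

Lower: z₀ + z₁ = 0.348 + (-1.645) = -1.297; 1 − a(z₀+z₁) = 1 − (0.022)(-1.297) = 1.0285; argument = 0.348 + (-1.297)/1.0285 = -0.9130 → -0.91.
α₁ = Φ(-0.91) = 0.1814; rank = round(250 × 0.1814) = 45; θ*₍45₎ = 8.87.
Upper: z₀ + z₂ = 1.993; 1 − a(z₀+z₂) = 0.9562; argument = 2.4324 → 2.43; α₂ = 0.9925; rank = 248; θ*₍248₎ = 13.67.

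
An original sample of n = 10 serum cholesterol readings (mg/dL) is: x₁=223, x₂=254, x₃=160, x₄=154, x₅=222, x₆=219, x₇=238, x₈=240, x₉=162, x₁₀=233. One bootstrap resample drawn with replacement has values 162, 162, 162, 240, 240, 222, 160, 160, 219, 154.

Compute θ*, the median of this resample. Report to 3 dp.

Sorted: 154, 160, 160, 162, 162, 162, 219, 222, 240, 240
Median = average of the two middle values = 162.000

θ* = 162.000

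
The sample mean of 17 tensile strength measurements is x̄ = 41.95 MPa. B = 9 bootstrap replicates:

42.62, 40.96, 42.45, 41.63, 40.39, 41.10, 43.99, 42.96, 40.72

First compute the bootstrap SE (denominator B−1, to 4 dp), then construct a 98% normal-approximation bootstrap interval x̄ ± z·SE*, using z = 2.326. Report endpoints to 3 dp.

(39.152, 44.748)

Mean of replicates = 41.8689; sum of squared deviations = 11.5729; SE* = √(11.5729/8) = 1.2028
Margin = 2.326 × 1.2028 = 2.7977
Interval: 41.95 ± 2.7977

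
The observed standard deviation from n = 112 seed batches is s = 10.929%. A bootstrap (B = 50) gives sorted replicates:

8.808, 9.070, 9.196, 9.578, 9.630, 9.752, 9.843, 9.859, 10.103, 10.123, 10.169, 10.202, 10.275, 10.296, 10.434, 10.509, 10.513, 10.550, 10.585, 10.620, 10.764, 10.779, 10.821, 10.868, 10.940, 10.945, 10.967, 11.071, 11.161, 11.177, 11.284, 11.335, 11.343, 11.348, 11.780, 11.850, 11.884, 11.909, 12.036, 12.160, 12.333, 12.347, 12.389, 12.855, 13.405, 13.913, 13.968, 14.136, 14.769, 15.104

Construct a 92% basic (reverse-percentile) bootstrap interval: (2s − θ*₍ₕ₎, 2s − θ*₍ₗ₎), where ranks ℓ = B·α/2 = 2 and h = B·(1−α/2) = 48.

(7.722, 12.788)

Percentile endpoints at ranks 2 and 48: θ*₍2₎ = 9.070, θ*₍48₎ = 14.136.
Basic interval reflects these around s:
  lower = 2 × 10.929 − 14.136 = 7.722
  upper = 2 × 10.929 − 9.070 = 12.788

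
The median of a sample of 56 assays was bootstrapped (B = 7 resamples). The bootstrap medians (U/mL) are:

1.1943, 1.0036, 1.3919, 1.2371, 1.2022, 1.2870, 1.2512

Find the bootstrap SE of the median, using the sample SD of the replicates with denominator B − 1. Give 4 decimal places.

SE* = 0.1176

Bootstrap SE is the standard deviation of the 7 replicate medians.
Mean of replicates: (1.1943 + 1.0036 + 1.3919 + 1.2371 + 1.2022 + 1.2870 + 1.2512) / 7 = 8.56730 / 7 = 1.22390
Sum of squared deviations: (−0.02960)² + (−0.22030)² + (+0.16800)² + (+0.01320)² + (−0.02170)² + (+0.06310)² + (+0.02730)² = 0.08300
Variance = 0.08300 / 6 = 0.01383
SE* = √0.01383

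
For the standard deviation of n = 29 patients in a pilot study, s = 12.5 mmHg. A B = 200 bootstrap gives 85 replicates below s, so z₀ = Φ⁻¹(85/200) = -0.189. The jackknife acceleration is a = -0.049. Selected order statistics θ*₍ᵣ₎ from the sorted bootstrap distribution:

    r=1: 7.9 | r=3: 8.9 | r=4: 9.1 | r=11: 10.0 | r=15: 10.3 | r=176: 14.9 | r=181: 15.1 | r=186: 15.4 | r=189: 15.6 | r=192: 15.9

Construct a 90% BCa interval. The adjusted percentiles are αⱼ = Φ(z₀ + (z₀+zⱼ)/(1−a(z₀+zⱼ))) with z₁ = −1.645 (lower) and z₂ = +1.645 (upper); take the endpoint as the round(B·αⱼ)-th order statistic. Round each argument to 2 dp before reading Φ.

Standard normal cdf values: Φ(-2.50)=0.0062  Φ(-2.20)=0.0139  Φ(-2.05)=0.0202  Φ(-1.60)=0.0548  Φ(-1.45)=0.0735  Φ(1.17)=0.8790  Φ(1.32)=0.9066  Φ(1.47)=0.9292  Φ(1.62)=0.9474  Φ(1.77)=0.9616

(8.9, 14.9)

Lower: z₀ + z₁ = -0.189 + (-1.645) = -1.834; 1 − a(z₀+z₁) = 1 − (-0.049)(-1.834) = 0.9101; argument = -0.189 + (-1.834)/0.9101 = -2.2041 → -2.20.
α₁ = Φ(-2.20) = 0.0139; rank = round(200 × 0.0139) = 3; θ*₍3₎ = 8.9.
Upper: z₀ + z₂ = 1.456; 1 − a(z₀+z₂) = 1.0713; argument = 1.1700 → 1.17; α₂ = 0.8790; rank = 176; θ*₍176₎ = 14.9.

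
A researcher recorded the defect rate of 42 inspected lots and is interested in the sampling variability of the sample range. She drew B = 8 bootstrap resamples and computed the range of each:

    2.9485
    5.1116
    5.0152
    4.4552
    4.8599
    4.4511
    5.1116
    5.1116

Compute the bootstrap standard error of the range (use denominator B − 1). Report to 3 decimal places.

Bootstrap SE is the standard deviation of the 8 replicate ranges.
Mean of replicates: (2.9485 + 5.1116 + 5.0152 + 4.4552 + 4.8599 + 4.4511 + 5.1116 + 5.1116) / 8 = 37.06470 / 8 = 4.63309
Sum of squared deviations: (−1.68459)² + (+0.47851)² + (+0.38211)² + (−0.17789)² + (+0.22681)² + (−0.18199)² + (+0.47851)² + (+0.47851)² = 3.78697
Variance = 3.78697 / 7 = 0.54100
SE* = √0.54100

SE* = 0.736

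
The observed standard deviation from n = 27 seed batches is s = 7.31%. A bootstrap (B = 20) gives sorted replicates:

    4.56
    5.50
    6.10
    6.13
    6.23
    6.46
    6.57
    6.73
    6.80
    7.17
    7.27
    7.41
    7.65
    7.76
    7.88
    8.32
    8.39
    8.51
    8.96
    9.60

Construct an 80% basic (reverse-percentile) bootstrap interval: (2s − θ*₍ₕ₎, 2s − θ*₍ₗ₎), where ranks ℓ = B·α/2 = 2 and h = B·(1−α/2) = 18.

(6.11, 9.12)

Percentile endpoints at ranks 2 and 18: θ*₍2₎ = 5.50, θ*₍18₎ = 8.51.
Basic interval reflects these around s:
  lower = 2 × 7.31 − 8.51 = 6.11
  upper = 2 × 7.31 − 5.50 = 9.12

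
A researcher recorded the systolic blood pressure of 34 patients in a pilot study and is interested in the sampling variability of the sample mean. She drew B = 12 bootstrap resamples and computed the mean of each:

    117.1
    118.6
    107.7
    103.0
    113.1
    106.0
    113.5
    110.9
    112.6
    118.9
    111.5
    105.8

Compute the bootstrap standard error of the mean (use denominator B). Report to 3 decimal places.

Bootstrap SE is the standard deviation of the 12 replicate means.
Mean of replicates: (117.1 + 118.6 + 107.7 + 103.0 + 113.1 + 106.0 + 113.5 + 110.9 + 112.6 + 118.9 + 111.5 + 105.8) / 12 = 1338.7000 / 12 = 111.5583
Sum of squared deviations: (+5.5417)² + (+7.0417)² + (−3.8583)² + (−8.5583)² + (+1.5417)² + (−5.5583)² + (+1.9417)² + (−0.6583)² + (+1.0417)² + (+7.3417)² + (−0.0583)² + (−5.7583)² = 294.0492
Variance = 294.0492 / 12 = 24.5041
SE* = √24.5041

SE* = 4.950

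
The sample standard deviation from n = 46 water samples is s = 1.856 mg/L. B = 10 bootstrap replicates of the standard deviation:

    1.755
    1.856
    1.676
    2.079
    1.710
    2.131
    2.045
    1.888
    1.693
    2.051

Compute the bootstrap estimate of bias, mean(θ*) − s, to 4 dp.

mean(θ*) = (1.755 + 1.856 + 1.676 + 2.079 + 1.710 + 2.131 + 2.045 + 1.888 + 1.693 + 2.051) / 10 = 1.88840
bias = 1.88840 − 1.856

bias = +0.0324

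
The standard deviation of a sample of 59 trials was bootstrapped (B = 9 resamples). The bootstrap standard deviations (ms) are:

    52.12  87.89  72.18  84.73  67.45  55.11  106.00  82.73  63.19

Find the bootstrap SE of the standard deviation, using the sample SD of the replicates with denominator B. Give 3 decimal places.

SE* = 16.342

Bootstrap SE is the standard deviation of the 9 replicate standard deviations.
Mean of replicates: (52.12 + 87.89 + 72.18 + 84.73 + 67.45 + 55.11 + 106.00 + 82.73 + 63.19) / 9 = 671.4000 / 9 = 74.6000
Sum of squared deviations: (−22.4800)² + (+13.2900)² + (−2.4200)² + (+10.1300)² + (−7.1500)² + (−19.4900)² + (+31.4000)² + (+8.1300)² + (−11.4100)² = 2403.6754
Variance = 2403.6754 / 9 = 267.0750
SE* = √267.0750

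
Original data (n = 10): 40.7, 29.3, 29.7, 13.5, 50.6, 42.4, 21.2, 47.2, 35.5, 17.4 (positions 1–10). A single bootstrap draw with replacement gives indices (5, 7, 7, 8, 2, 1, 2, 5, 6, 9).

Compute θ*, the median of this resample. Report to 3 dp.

θ* = 38.100

Resample values: 50.6, 21.2, 21.2, 47.2, 29.3, 40.7, 29.3, 50.6, 42.4, 35.5.
Sorted: 21.2, 21.2, 29.3, 29.3, 35.5, 40.7, 42.4, 47.2, 50.6, 50.6
Median = average of the two middle values = 38.100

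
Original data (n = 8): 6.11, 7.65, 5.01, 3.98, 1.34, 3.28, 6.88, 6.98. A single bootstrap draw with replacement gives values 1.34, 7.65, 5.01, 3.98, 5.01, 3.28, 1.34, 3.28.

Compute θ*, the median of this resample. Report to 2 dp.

Sorted: 1.34, 1.34, 3.28, 3.28, 3.98, 5.01, 5.01, 7.65
Median = average of the two middle values = 3.63

θ* = 3.63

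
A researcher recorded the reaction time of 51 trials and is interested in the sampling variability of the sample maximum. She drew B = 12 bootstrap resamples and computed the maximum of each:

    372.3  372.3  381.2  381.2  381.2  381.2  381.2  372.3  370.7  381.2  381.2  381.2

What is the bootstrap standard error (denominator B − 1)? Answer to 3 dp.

Bootstrap SE is the standard deviation of the 12 replicate maximums.
Mean of replicates: (372.3 + 372.3 + 381.2 + 381.2 + 381.2 + 381.2 + 381.2 + 372.3 + 370.7 + 381.2 + 381.2 + 381.2) / 12 = 4537.2000 / 12 = 378.1000
Sum of squared deviations: (−5.8000)² + (−5.8000)² + (+3.1000)² + (+3.1000)² + (+3.1000)² + (+3.1000)² + (+3.1000)² + (−5.8000)² + (−7.4000)² + (+3.1000)² + (+3.1000)² + (+3.1000)² = 232.5600
Variance = 232.5600 / 11 = 21.1418
SE* = √21.1418

SE* = 4.598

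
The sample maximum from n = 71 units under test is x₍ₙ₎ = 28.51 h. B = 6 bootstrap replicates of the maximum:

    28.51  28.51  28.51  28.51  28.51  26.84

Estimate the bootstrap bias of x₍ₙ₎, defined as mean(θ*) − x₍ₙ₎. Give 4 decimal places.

mean(θ*) = (28.51 + 28.51 + 28.51 + 28.51 + 28.51 + 26.84) / 6 = 28.23167
bias = 28.23167 − 28.51

bias = −0.2783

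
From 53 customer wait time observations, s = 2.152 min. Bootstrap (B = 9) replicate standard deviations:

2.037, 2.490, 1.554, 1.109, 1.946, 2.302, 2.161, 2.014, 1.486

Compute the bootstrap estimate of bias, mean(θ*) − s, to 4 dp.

bias = −0.2521

mean(θ*) = (2.037 + 2.490 + 1.554 + 1.109 + 1.946 + 2.302 + 2.161 + 2.014 + 1.486) / 9 = 1.89989
bias = 1.89989 − 2.152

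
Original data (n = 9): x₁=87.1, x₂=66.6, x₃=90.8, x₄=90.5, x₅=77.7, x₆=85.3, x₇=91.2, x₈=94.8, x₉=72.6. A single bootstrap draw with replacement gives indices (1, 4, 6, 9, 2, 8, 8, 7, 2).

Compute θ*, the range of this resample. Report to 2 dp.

Resample values: 87.1, 90.5, 85.3, 72.6, 66.6, 94.8, 94.8, 91.2, 66.6.
Range = 94.8 − 66.6 = 28.20

θ* = 28.20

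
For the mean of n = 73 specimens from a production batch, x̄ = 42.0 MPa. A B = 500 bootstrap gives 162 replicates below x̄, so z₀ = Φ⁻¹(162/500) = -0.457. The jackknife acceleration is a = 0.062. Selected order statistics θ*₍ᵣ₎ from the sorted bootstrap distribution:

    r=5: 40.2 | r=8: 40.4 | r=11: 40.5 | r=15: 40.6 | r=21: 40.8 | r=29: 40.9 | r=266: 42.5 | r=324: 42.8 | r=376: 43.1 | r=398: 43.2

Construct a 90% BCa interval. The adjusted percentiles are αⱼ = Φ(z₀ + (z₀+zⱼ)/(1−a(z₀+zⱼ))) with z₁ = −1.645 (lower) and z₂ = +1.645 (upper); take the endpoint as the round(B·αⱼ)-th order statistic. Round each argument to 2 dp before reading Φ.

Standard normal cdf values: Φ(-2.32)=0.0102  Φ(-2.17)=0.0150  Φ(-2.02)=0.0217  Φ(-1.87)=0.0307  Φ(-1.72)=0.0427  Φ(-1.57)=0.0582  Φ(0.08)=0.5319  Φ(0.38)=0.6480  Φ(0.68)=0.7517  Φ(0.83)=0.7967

(40.2, 43.2)

Lower: z₀ + z₁ = -0.457 + (-1.645) = -2.102; 1 − a(z₀+z₁) = 1 − (0.062)(-2.102) = 1.1303; argument = -0.457 + (-2.102)/1.1303 = -2.3166 → -2.32.
α₁ = Φ(-2.32) = 0.0102; rank = round(500 × 0.0102) = 5; θ*₍5₎ = 40.2.
Upper: z₀ + z₂ = 1.188; 1 − a(z₀+z₂) = 0.9263; argument = 0.8255 → 0.83; α₂ = 0.7967; rank = 398; θ*₍398₎ = 43.2.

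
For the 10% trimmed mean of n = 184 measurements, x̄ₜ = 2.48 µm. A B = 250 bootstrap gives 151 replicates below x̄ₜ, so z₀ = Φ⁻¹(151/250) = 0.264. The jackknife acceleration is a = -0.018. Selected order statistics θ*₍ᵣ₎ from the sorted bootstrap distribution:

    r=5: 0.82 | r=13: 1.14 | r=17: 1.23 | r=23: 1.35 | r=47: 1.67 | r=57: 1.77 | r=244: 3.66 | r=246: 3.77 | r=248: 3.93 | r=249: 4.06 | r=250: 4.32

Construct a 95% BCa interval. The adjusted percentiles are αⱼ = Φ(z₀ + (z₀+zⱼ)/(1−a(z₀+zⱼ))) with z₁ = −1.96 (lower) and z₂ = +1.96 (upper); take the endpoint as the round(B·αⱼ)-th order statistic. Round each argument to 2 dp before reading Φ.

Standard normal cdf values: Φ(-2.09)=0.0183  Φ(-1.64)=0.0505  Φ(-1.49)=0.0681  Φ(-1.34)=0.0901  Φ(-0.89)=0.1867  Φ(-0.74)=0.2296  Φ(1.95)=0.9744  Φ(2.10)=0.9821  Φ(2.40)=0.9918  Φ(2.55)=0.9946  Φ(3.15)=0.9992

Lower: z₀ + z₁ = 0.264 + (-1.960) = -1.696; 1 − a(z₀+z₁) = 1 − (-0.018)(-1.696) = 0.9695; argument = 0.264 + (-1.696)/0.9695 = -1.4854 → -1.49.
α₁ = Φ(-1.49) = 0.0681; rank = round(250 × 0.0681) = 17; θ*₍17₎ = 1.23.
Upper: z₀ + z₂ = 2.224; 1 − a(z₀+z₂) = 1.0400; argument = 2.4024 → 2.40; α₂ = 0.9918; rank = 248; θ*₍248₎ = 3.93.

(1.23, 3.93)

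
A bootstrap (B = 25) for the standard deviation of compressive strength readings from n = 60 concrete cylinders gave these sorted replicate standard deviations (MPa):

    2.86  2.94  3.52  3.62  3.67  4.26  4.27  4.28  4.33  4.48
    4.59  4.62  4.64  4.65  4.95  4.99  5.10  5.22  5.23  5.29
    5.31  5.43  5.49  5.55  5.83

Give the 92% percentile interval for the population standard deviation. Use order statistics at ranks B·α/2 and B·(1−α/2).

α = 0.08; lower rank = 25 × 0.040 = 1; upper rank = 25 × 0.960 = 24.
The 1st smallest replicate is 2.86; the 24th is 5.55.

(2.86, 5.55)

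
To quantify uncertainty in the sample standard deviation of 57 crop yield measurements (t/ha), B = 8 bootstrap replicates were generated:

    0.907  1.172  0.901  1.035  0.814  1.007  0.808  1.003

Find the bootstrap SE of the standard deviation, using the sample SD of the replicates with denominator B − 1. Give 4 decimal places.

Bootstrap SE is the standard deviation of the 8 replicate standard deviations.
Mean of replicates: (0.907 + 1.172 + 0.901 + 1.035 + 0.814 + 1.007 + 0.808 + 1.003) / 8 = 7.64700 / 8 = 0.95587
Sum of squared deviations: (−0.04887)² + (+0.21613)² + (−0.05487)² + (+0.07913)² + (−0.14187)² + (+0.05112)² + (−0.14787)² + (+0.04712)² = 0.10520
Variance = 0.10520 / 7 = 0.01503
SE* = √0.01503

SE* = 0.1226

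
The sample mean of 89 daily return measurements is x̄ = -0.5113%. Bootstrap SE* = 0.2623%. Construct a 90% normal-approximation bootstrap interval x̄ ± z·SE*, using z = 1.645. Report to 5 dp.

Margin = 1.645 × 0.2623 = 0.431483
Interval: -0.5113 ± 0.431483

(-0.94278, -0.07982)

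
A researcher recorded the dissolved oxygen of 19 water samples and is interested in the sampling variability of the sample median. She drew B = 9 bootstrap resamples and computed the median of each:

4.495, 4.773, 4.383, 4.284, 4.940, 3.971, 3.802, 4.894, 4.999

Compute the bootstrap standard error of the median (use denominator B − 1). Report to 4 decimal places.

SE* = 0.4330

Bootstrap SE is the standard deviation of the 9 replicate medians.
Mean of replicates: (4.495 + 4.773 + 4.383 + 4.284 + 4.940 + 3.971 + 3.802 + 4.894 + 4.999) / 9 = 40.54100 / 9 = 4.50456
Sum of squared deviations: (−0.00956)² + (+0.26844)² + (−0.12156)² + (−0.22056)² + (+0.43544)² + (−0.53356)² + (−0.70256)² + (+0.38944)² + (+0.49444)² = 1.49959
Variance = 1.49959 / 8 = 0.18745
SE* = √0.18745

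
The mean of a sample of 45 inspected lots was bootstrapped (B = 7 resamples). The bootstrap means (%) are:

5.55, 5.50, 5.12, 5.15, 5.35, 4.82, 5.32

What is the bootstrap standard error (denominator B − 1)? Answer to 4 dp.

SE* = 0.2512

Bootstrap SE is the standard deviation of the 7 replicate means.
Mean of replicates: (5.55 + 5.50 + 5.12 + 5.15 + 5.35 + 4.82 + 5.32) / 7 = 36.81000 / 7 = 5.25857
Sum of squared deviations: (+0.29143)² + (+0.24143)² + (−0.13857)² + (−0.10857)² + (+0.09143)² + (−0.43857)² + (+0.06143)² = 0.37869
Variance = 0.37869 / 6 = 0.06311
SE* = √0.06311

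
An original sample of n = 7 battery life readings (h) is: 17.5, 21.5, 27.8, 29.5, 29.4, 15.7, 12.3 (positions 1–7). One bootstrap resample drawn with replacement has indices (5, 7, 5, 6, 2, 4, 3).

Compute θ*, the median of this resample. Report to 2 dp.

θ* = 27.80

Resample values: 29.4, 12.3, 29.4, 15.7, 21.5, 29.5, 27.8.
Sorted: 12.3, 15.7, 21.5, 27.8, 29.4, 29.4, 29.5
Median = middle value = 27.80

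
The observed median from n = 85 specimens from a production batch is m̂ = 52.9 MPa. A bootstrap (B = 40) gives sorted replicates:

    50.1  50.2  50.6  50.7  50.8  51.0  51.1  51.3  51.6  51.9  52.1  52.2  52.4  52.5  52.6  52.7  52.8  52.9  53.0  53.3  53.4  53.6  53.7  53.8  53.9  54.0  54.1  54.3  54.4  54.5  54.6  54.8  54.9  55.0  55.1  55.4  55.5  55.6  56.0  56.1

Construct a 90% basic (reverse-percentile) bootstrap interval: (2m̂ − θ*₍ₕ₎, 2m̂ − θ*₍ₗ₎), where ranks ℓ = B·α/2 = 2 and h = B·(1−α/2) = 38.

(50.2, 55.6)

Percentile endpoints at ranks 2 and 38: θ*₍2₎ = 50.2, θ*₍38₎ = 55.6.
Basic interval reflects these around m̂:
  lower = 2 × 52.9 − 55.6 = 50.2
  upper = 2 × 52.9 − 50.2 = 55.6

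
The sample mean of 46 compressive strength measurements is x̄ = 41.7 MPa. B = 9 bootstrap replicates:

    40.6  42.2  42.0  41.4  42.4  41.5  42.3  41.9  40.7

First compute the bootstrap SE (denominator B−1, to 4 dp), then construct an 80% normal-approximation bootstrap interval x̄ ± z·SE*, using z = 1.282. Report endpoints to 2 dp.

Mean of replicates = 41.6667; sum of squared deviations = 3.5600; SE* = √(3.5600/8) = 0.6671
Margin = 1.282 × 0.6671 = 0.855
Interval: 41.7 ± 0.855

(40.84, 42.56)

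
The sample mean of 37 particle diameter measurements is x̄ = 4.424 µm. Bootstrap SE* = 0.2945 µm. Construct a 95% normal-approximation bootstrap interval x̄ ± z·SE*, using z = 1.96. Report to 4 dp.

Margin = 1.96 × 0.2945 = 0.57722
Interval: 4.424 ± 0.57722

(3.8468, 5.0012)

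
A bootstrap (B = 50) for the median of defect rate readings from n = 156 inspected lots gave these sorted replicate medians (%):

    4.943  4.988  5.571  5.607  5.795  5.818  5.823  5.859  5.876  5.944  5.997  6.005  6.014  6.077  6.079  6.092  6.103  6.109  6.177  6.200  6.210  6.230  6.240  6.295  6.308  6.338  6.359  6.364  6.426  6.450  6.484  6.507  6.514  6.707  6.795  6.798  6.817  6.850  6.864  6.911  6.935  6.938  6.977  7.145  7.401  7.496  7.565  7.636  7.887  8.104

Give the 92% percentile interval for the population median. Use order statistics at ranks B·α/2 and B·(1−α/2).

α = 0.08; lower rank = 50 × 0.040 = 2; upper rank = 50 × 0.960 = 48.
The 2nd smallest replicate is 4.988; the 48th is 7.636.

(4.988, 7.636)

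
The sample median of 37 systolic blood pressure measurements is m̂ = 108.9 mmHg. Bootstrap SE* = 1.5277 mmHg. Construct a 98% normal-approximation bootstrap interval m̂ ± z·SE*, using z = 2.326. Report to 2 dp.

Margin = 2.326 × 1.5277 = 3.553
Interval: 108.9 ± 3.553

(105.35, 112.45)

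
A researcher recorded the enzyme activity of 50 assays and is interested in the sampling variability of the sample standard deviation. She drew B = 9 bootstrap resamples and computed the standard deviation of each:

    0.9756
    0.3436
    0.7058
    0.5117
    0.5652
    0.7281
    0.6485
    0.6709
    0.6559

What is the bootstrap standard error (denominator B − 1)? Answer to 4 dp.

SE* = 0.1716

Bootstrap SE is the standard deviation of the 9 replicate standard deviations.
Mean of replicates: (0.9756 + 0.3436 + 0.7058 + 0.5117 + 0.5652 + 0.7281 + 0.6485 + 0.6709 + 0.6559) / 9 = 5.80530 / 9 = 0.64503
Sum of squared deviations: (+0.33057)² + (−0.30143)² + (+0.06077)² + (−0.13333)² + (−0.07983)² + (+0.08307)² + (+0.00347)² + (+0.02587)² + (+0.01087)² = 0.23568
Variance = 0.23568 / 8 = 0.02946
SE* = √0.02946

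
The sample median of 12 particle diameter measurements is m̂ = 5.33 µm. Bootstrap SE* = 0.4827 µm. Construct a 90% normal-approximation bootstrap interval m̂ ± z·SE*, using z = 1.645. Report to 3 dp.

(4.536, 6.124)

Margin = 1.645 × 0.4827 = 0.7940
Interval: 5.33 ± 0.7940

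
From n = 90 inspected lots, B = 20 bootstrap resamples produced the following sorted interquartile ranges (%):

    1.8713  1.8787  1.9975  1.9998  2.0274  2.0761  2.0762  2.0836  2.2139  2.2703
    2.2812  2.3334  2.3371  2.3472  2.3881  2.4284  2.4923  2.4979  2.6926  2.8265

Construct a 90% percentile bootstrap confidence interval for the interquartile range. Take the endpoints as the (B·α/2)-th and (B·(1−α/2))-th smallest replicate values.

(1.8713, 2.6926)

α = 0.10; lower rank = 20 × 0.050 = 1; upper rank = 20 × 0.950 = 19.
The 1st smallest replicate is 1.8713; the 19th is 2.6926.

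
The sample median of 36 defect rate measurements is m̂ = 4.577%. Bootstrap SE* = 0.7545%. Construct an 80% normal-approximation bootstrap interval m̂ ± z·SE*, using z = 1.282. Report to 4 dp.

Margin = 1.282 × 0.7545 = 0.96727
Interval: 4.577 ± 0.96727

(3.6097, 5.5443)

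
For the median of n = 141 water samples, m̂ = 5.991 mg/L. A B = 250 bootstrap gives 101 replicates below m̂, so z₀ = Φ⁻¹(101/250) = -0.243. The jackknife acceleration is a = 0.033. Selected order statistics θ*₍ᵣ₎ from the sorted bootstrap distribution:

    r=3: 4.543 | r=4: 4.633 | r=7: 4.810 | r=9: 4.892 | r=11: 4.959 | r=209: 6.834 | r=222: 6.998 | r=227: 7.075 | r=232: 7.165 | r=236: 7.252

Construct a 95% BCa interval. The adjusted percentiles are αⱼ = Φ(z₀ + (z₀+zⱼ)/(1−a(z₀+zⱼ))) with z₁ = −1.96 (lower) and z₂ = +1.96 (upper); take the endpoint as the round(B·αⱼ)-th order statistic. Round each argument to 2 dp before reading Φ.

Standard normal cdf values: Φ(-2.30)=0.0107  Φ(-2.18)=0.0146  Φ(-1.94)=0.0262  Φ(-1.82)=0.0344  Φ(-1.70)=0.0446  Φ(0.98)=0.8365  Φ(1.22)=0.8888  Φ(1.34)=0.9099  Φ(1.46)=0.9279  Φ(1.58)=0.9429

(4.543, 7.252)

Lower: z₀ + z₁ = -0.243 + (-1.960) = -2.203; 1 − a(z₀+z₁) = 1 − (0.033)(-2.203) = 1.0727; argument = -0.243 + (-2.203)/1.0727 = -2.2967 → -2.30.
α₁ = Φ(-2.30) = 0.0107; rank = round(250 × 0.0107) = 3; θ*₍3₎ = 4.543.
Upper: z₀ + z₂ = 1.717; 1 − a(z₀+z₂) = 0.9433; argument = 1.5771 → 1.58; α₂ = 0.9429; rank = 236; θ*₍236₎ = 7.252.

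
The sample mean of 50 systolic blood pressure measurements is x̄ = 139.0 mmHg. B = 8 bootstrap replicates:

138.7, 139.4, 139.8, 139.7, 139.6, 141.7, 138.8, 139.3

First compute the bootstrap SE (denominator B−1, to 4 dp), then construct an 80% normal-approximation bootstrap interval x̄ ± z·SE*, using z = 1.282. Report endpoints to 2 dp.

Mean of replicates = 139.6250; sum of squared deviations = 6.0350; SE* = √(6.0350/7) = 0.9285
Margin = 1.282 × 0.9285 = 1.190
Interval: 139.0 ± 1.190

(137.81, 140.19)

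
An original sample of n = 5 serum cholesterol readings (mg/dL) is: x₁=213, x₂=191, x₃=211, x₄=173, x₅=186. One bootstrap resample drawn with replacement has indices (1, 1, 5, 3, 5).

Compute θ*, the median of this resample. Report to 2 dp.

Resample values: 213, 213, 186, 211, 186.
Sorted: 186, 186, 211, 213, 213
Median = middle value = 211.00

θ* = 211.00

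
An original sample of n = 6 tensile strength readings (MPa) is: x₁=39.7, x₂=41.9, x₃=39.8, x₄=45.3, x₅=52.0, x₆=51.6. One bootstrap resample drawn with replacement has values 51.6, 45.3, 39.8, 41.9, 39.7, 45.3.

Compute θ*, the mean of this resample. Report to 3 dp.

Mean = (51.6 + 45.3 + 39.8 + 41.9 + 39.7 + 45.3) / 6 = 263.60 / 6 = 43.933

θ* = 43.933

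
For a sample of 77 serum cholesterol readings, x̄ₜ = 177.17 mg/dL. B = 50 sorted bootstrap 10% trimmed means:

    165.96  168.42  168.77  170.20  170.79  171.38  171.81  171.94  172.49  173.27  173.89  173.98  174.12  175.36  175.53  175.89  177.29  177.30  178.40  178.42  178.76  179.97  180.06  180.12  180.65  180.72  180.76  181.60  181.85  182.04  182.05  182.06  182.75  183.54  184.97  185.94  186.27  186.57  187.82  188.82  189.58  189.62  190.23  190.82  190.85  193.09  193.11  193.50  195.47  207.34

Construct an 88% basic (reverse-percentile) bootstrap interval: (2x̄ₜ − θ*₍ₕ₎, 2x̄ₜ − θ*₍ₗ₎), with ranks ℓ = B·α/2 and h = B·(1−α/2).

Percentile endpoints at ranks 3 and 47: θ*₍3₎ = 168.77, θ*₍47₎ = 193.11.
Basic interval reflects these around x̄ₜ:
  lower = 2 × 177.17 − 193.11 = 161.23
  upper = 2 × 177.17 − 168.77 = 185.57

(161.23, 185.57)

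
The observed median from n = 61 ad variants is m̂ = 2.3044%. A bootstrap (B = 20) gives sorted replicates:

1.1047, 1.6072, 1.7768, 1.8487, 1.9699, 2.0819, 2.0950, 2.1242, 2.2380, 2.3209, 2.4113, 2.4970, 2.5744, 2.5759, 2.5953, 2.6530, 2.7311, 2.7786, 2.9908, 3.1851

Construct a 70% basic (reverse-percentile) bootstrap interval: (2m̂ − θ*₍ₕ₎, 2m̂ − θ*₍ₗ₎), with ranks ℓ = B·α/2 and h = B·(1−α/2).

Percentile endpoints at ranks 3 and 17: θ*₍3₎ = 1.7768, θ*₍17₎ = 2.7311.
Basic interval reflects these around m̂:
  lower = 2 × 2.3044 − 2.7311 = 1.8777
  upper = 2 × 2.3044 − 1.7768 = 2.8320

(1.8777, 2.8320)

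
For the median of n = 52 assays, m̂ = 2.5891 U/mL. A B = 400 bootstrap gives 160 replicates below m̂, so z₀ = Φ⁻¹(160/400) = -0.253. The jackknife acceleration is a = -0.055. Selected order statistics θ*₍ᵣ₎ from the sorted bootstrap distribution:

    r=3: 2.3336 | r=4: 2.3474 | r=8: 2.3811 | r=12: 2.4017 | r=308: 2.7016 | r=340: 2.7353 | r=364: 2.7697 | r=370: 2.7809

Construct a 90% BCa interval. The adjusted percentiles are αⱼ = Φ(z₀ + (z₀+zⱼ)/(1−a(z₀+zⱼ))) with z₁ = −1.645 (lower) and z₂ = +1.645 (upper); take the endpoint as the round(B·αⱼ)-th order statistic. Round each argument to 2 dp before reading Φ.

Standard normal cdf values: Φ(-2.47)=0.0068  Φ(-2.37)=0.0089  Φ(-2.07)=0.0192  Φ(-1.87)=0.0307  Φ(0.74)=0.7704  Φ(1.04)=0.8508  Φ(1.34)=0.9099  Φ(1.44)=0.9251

Lower: z₀ + z₁ = -0.253 + (-1.645) = -1.898; 1 − a(z₀+z₁) = 1 − (-0.055)(-1.898) = 0.8956; argument = -0.253 + (-1.898)/0.8956 = -2.3722 → -2.37.
α₁ = Φ(-2.37) = 0.0089; rank = round(400 × 0.0089) = 4; θ*₍4₎ = 2.3474.
Upper: z₀ + z₂ = 1.392; 1 − a(z₀+z₂) = 1.0766; argument = 1.0400 → 1.04; α₂ = 0.8508; rank = 340; θ*₍340₎ = 2.7353.

(2.3474, 2.7353)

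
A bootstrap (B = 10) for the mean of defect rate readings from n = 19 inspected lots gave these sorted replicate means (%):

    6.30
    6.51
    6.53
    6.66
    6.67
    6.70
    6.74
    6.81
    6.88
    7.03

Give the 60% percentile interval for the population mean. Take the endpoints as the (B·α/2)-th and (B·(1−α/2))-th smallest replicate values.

α = 0.40; lower rank = 10 × 0.200 = 2; upper rank = 10 × 0.800 = 8.
The 2nd smallest replicate is 6.51; the 8th is 6.81.

(6.51, 6.81)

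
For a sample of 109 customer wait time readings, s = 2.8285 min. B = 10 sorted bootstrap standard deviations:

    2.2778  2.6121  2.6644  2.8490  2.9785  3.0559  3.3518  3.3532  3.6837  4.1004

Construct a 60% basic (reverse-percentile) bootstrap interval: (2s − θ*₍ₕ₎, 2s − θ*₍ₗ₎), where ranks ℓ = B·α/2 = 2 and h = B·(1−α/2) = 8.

(2.3038, 3.0449)

Percentile endpoints at ranks 2 and 8: θ*₍2₎ = 2.6121, θ*₍8₎ = 3.3532.
Basic interval reflects these around s:
  lower = 2 × 2.8285 − 3.3532 = 2.3038
  upper = 2 × 2.8285 − 2.6121 = 3.0449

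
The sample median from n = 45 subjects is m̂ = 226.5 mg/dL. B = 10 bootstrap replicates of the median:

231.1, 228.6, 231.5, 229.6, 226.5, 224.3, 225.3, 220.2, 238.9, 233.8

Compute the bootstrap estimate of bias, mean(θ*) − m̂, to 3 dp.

bias = +2.480

mean(θ*) = (231.1 + 228.6 + 231.5 + 229.6 + 226.5 + 224.3 + 225.3 + 220.2 + 238.9 + 233.8) / 10 = 228.9800
bias = 228.9800 − 226.5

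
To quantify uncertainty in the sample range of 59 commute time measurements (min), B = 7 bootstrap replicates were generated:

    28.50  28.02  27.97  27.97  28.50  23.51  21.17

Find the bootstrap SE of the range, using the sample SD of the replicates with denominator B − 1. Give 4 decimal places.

SE* = 2.9433

Bootstrap SE is the standard deviation of the 7 replicate ranges.
Mean of replicates: (28.50 + 28.02 + 27.97 + 27.97 + 28.50 + 23.51 + 21.17) / 7 = 185.64000 / 7 = 26.52000
Sum of squared deviations: (+1.98000)² + (+1.50000)² + (+1.45000)² + (+1.45000)² + (+1.98000)² + (−3.01000)² + (−5.35000)² = 51.97840
Variance = 51.97840 / 6 = 8.66307
SE* = √8.66307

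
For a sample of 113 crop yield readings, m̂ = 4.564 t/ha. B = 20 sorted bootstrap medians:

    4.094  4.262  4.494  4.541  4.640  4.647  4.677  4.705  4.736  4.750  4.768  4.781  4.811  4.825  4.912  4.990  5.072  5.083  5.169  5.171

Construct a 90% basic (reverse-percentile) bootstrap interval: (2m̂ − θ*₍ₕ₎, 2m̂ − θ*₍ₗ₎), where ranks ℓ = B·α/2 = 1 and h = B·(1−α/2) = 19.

Percentile endpoints at ranks 1 and 19: θ*₍1₎ = 4.094, θ*₍19₎ = 5.169.
Basic interval reflects these around m̂:
  lower = 2 × 4.564 − 5.169 = 3.959
  upper = 2 × 4.564 − 4.094 = 5.034

(3.959, 5.034)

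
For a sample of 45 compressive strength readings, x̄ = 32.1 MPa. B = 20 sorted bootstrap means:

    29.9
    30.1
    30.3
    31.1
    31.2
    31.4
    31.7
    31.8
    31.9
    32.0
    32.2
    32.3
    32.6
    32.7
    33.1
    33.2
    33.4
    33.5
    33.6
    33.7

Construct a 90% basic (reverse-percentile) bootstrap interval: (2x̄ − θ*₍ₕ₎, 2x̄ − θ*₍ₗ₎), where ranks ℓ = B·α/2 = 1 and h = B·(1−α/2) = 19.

Percentile endpoints at ranks 1 and 19: θ*₍1₎ = 29.9, θ*₍19₎ = 33.6.
Basic interval reflects these around x̄:
  lower = 2 × 32.1 − 33.6 = 30.6
  upper = 2 × 32.1 − 29.9 = 34.3

(30.6, 34.3)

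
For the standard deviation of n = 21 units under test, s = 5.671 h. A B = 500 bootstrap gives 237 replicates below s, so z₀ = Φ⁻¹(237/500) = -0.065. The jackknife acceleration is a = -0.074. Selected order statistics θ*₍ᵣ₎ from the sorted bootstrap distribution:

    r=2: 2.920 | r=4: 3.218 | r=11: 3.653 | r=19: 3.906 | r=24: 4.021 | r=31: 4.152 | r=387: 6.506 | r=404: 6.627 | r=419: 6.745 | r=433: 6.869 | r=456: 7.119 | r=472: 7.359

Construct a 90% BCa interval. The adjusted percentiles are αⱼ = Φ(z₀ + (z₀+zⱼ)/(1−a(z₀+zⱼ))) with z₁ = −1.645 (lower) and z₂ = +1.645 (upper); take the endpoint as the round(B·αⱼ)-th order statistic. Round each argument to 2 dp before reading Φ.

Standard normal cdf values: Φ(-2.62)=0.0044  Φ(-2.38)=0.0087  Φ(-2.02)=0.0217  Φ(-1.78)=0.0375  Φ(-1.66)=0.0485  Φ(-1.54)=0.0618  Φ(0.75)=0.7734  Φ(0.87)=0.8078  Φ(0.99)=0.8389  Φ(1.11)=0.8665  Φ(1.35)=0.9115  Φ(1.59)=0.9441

(3.653, 7.119)

Lower: z₀ + z₁ = -0.065 + (-1.645) = -1.710; 1 − a(z₀+z₁) = 1 − (-0.074)(-1.710) = 0.8735; argument = -0.065 + (-1.710)/0.8735 = -2.0227 → -2.02.
α₁ = Φ(-2.02) = 0.0217; rank = round(500 × 0.0217) = 11; θ*₍11₎ = 3.653.
Upper: z₀ + z₂ = 1.580; 1 − a(z₀+z₂) = 1.1169; argument = 1.3496 → 1.35; α₂ = 0.9115; rank = 456; θ*₍456₎ = 7.119.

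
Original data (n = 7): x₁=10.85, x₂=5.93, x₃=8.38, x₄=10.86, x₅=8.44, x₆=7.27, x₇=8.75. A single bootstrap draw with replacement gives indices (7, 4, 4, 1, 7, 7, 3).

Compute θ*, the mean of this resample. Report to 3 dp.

θ* = 9.600

Resample values: 8.75, 10.86, 10.86, 10.85, 8.75, 8.75, 8.38.
Mean = (8.75 + 10.86 + 10.86 + 10.85 + 8.75 + 8.75 + 8.38) / 7 = 67.200 / 7 = 9.600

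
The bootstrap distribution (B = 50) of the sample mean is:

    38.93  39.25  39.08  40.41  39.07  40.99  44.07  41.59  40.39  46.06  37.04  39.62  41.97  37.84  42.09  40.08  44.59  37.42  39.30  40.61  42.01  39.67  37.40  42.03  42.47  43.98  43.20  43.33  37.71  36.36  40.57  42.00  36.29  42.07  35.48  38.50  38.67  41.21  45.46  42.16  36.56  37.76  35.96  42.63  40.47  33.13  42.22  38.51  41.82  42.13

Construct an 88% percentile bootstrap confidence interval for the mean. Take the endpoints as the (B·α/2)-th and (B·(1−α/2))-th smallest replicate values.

(35.96, 44.07)

Sorted replicates: 33.13, 35.48, 35.96, 36.29, 36.36, 36.56, 37.04, 37.40, 37.42, 37.71, 37.76, 37.84, 38.50, 38.51, 38.67, 38.93, 39.07, 39.08, 39.25, 39.30, 39.62, 39.67, 40.08, 40.39, 40.41, 40.47, 40.57, 40.61, 40.99, 41.21, 41.59, 41.82, 41.97, 42.00, 42.01, 42.03, 42.07, 42.09, 42.13, 42.16, 42.22, 42.47, 42.63, 43.20, 43.33, 43.98, 44.07, 44.59, 45.46, 46.06
α = 0.12; lower rank = 50 × 0.060 = 3; upper rank = 50 × 0.940 = 47.
The 3rd smallest replicate is 35.96; the 47th is 44.07.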